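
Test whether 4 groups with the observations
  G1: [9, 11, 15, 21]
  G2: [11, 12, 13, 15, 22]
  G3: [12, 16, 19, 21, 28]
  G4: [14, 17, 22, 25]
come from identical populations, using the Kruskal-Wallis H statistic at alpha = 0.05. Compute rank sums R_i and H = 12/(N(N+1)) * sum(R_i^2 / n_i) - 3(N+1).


Step 1: Combine all N = 18 observations and assign midranks.
sorted (value, group, rank): (9,G1,1), (11,G1,2.5), (11,G2,2.5), (12,G2,4.5), (12,G3,4.5), (13,G2,6), (14,G4,7), (15,G1,8.5), (15,G2,8.5), (16,G3,10), (17,G4,11), (19,G3,12), (21,G1,13.5), (21,G3,13.5), (22,G2,15.5), (22,G4,15.5), (25,G4,17), (28,G3,18)
Step 2: Sum ranks within each group.
R_1 = 25.5 (n_1 = 4)
R_2 = 37 (n_2 = 5)
R_3 = 58 (n_3 = 5)
R_4 = 50.5 (n_4 = 4)
Step 3: H = 12/(N(N+1)) * sum(R_i^2/n_i) - 3(N+1)
     = 12/(18*19) * (25.5^2/4 + 37^2/5 + 58^2/5 + 50.5^2/4) - 3*19
     = 0.035088 * 1746.72 - 57
     = 4.288596.
Step 4: Ties present; correction factor C = 1 - 30/(18^3 - 18) = 0.994840. Corrected H = 4.288596 / 0.994840 = 4.310840.
Step 5: Under H0, H ~ chi^2(3); p-value = 0.229796.
Step 6: alpha = 0.05. fail to reject H0.

H = 4.3108, df = 3, p = 0.229796, fail to reject H0.


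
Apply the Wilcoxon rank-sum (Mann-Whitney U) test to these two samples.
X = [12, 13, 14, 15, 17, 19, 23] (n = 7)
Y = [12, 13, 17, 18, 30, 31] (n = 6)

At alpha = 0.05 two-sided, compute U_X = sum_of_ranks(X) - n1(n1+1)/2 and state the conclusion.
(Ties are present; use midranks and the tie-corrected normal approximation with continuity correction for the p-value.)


Step 1: Combine and sort all 13 observations; assign midranks.
sorted (value, group): (12,X), (12,Y), (13,X), (13,Y), (14,X), (15,X), (17,X), (17,Y), (18,Y), (19,X), (23,X), (30,Y), (31,Y)
ranks: 12->1.5, 12->1.5, 13->3.5, 13->3.5, 14->5, 15->6, 17->7.5, 17->7.5, 18->9, 19->10, 23->11, 30->12, 31->13
Step 2: Rank sum for X: R1 = 1.5 + 3.5 + 5 + 6 + 7.5 + 10 + 11 = 44.5.
Step 3: U_X = R1 - n1(n1+1)/2 = 44.5 - 7*8/2 = 44.5 - 28 = 16.5.
       U_Y = n1*n2 - U_X = 42 - 16.5 = 25.5.
Step 4: Ties are present, so use the tie-corrected normal approximation (with continuity correction) for the p-value.
Step 5: p-value = 0.566104; compare to alpha = 0.05. fail to reject H0.

U_X = 16.5, p = 0.566104, fail to reject H0 at alpha = 0.05.


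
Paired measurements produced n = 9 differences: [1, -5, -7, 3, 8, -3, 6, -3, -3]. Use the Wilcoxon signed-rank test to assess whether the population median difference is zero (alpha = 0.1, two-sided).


Step 1: Drop any zero differences (none here) and take |d_i|.
|d| = [1, 5, 7, 3, 8, 3, 6, 3, 3]
Step 2: Midrank |d_i| (ties get averaged ranks).
ranks: |1|->1, |5|->6, |7|->8, |3|->3.5, |8|->9, |3|->3.5, |6|->7, |3|->3.5, |3|->3.5
Step 3: Attach original signs; sum ranks with positive sign and with negative sign.
W+ = 1 + 3.5 + 9 + 7 = 20.5
W- = 6 + 8 + 3.5 + 3.5 + 3.5 = 24.5
(Check: W+ + W- = 45 should equal n(n+1)/2 = 45.)
Step 4: Test statistic W = min(W+, W-) = 20.5.
Step 5: Ties in |d|, so use the tie-corrected normal approximation.
        E[W] = n(n+1)/4 = 9*10/4 = 22.5.
        Tie groups: |d|=3 (t=4); sum(t^3 - t) = 60.
        Var[W] = n(n+1)(2n+1)/24 - sum(t^3-t)/48 = 1710/24 - 60/48 = 70.
        z = (W - E[W]) / sqrt(Var[W]) = (20.5 - 22.5) / 8.3666 = -0.2390.
        Two-sided p = 2*Phi(z) = 0.811070.
Step 6: alpha = 0.1. fail to reject H0.

W+ = 20.5, W- = 24.5, W = min = 20.5, p = 0.811070, fail to reject H0.


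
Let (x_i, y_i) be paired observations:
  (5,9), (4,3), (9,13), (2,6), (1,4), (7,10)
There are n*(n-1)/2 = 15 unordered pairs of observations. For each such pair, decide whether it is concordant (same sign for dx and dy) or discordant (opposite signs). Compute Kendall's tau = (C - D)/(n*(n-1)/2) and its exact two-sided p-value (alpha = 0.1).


Step 1: Enumerate the 15 unordered pairs (i,j) with i<j and classify each by sign(x_j-x_i) * sign(y_j-y_i).
  (1,2):dx=-1,dy=-6->C; (1,3):dx=+4,dy=+4->C; (1,4):dx=-3,dy=-3->C; (1,5):dx=-4,dy=-5->C
  (1,6):dx=+2,dy=+1->C; (2,3):dx=+5,dy=+10->C; (2,4):dx=-2,dy=+3->D; (2,5):dx=-3,dy=+1->D
  (2,6):dx=+3,dy=+7->C; (3,4):dx=-7,dy=-7->C; (3,5):dx=-8,dy=-9->C; (3,6):dx=-2,dy=-3->C
  (4,5):dx=-1,dy=-2->C; (4,6):dx=+5,dy=+4->C; (5,6):dx=+6,dy=+6->C
Step 2: C = 13, D = 2, total pairs = 15.
Step 3: tau = (C - D)/(n(n-1)/2) = (13 - 2)/15 = 0.733333.
Step 4: Exact two-sided p-value (enumerate n! = 720 permutations of y under H0): p = 0.055556.
Step 5: alpha = 0.1. reject H0.

tau_b = 0.7333 (C=13, D=2), p = 0.055556, reject H0.


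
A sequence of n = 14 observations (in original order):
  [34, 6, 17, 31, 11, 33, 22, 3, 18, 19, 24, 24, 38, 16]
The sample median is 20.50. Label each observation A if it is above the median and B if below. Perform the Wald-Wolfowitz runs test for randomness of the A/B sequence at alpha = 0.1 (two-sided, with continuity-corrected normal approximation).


Step 1: Compute median = 20.50; label A = above, B = below.
Labels in order: ABBABAABBBAAAB  (n_A = 7, n_B = 7)
Step 2: Count runs R = 8.
Step 3: Under H0 (random ordering), E[R] = 2*n_A*n_B/(n_A+n_B) + 1 = 2*7*7/14 + 1 = 8.0000.
        Var[R] = 2*n_A*n_B*(2*n_A*n_B - n_A - n_B) / ((n_A+n_B)^2 * (n_A+n_B-1)) = 8232/2548 = 3.2308.
        SD[R] = 1.7974.
Step 4: R = E[R], so z = 0 with no continuity correction.
Step 5: Two-sided p-value via normal approximation = 2*(1 - Phi(|z|)) = 1.000000.
Step 6: alpha = 0.1. fail to reject H0.

R = 8, z = 0.0000, p = 1.000000, fail to reject H0.


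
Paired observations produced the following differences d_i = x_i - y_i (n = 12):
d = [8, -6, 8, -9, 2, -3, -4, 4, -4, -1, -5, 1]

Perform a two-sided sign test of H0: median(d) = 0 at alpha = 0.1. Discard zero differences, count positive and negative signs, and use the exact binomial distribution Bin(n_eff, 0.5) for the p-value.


Step 1: Discard zero differences. Original n = 12; n_eff = number of nonzero differences = 12.
Nonzero differences (with sign): +8, -6, +8, -9, +2, -3, -4, +4, -4, -1, -5, +1
Step 2: Count signs: positive = 5, negative = 7.
Step 3: Under H0: P(positive) = 0.5, so the number of positives S ~ Bin(12, 0.5).
Step 4: Two-sided exact p-value = sum of Bin(12,0.5) probabilities at or below the observed probability = 0.774414.
Step 5: alpha = 0.1. fail to reject H0.

n_eff = 12, pos = 5, neg = 7, p = 0.774414, fail to reject H0.


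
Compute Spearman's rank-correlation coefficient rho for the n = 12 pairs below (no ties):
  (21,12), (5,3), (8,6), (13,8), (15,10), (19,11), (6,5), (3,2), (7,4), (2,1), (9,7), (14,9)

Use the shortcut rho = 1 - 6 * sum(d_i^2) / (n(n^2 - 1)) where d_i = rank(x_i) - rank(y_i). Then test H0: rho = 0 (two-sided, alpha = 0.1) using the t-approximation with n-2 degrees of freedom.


Step 1: Rank x and y separately (midranks; no ties here).
rank(x): 21->12, 5->3, 8->6, 13->8, 15->10, 19->11, 6->4, 3->2, 7->5, 2->1, 9->7, 14->9
rank(y): 12->12, 3->3, 6->6, 8->8, 10->10, 11->11, 5->5, 2->2, 4->4, 1->1, 7->7, 9->9
Step 2: d_i = R_x(i) - R_y(i); compute d_i^2.
  (12-12)^2=0, (3-3)^2=0, (6-6)^2=0, (8-8)^2=0, (10-10)^2=0, (11-11)^2=0, (4-5)^2=1, (2-2)^2=0, (5-4)^2=1, (1-1)^2=0, (7-7)^2=0, (9-9)^2=0
sum(d^2) = 2.
Step 3: rho = 1 - 6*2 / (12*(12^2 - 1)) = 1 - 12/1716 = 0.993007.
Step 4: Under H0, t = rho * sqrt((n-2)/(1-rho^2)) = 26.5990 ~ t(10).
Step 5: Two-sided p-value from the t-distribution with 10 df = 0.000000.
Step 6: alpha = 0.1. reject H0.

rho = 0.9930, p = 0.000000, reject H0 at alpha = 0.1.


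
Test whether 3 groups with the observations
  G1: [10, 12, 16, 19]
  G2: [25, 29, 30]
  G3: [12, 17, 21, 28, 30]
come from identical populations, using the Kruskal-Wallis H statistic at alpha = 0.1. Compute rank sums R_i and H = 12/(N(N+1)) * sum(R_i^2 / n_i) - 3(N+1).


Step 1: Combine all N = 12 observations and assign midranks.
sorted (value, group, rank): (10,G1,1), (12,G1,2.5), (12,G3,2.5), (16,G1,4), (17,G3,5), (19,G1,6), (21,G3,7), (25,G2,8), (28,G3,9), (29,G2,10), (30,G2,11.5), (30,G3,11.5)
Step 2: Sum ranks within each group.
R_1 = 13.5 (n_1 = 4)
R_2 = 29.5 (n_2 = 3)
R_3 = 35 (n_3 = 5)
Step 3: H = 12/(N(N+1)) * sum(R_i^2/n_i) - 3(N+1)
     = 12/(12*13) * (13.5^2/4 + 29.5^2/3 + 35^2/5) - 3*13
     = 0.076923 * 580.646 - 39
     = 5.665064.
Step 4: Ties present; correction factor C = 1 - 12/(12^3 - 12) = 0.993007. Corrected H = 5.665064 / 0.993007 = 5.704959.
Step 5: Under H0, H ~ chi^2(2); p-value = 0.057701.
Step 6: alpha = 0.1. reject H0.

H = 5.7050, df = 2, p = 0.057701, reject H0.


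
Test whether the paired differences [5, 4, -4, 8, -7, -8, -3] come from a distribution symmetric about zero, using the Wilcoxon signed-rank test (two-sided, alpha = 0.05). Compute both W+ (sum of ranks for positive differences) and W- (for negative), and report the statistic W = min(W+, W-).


Step 1: Drop any zero differences (none here) and take |d_i|.
|d| = [5, 4, 4, 8, 7, 8, 3]
Step 2: Midrank |d_i| (ties get averaged ranks).
ranks: |5|->4, |4|->2.5, |4|->2.5, |8|->6.5, |7|->5, |8|->6.5, |3|->1
Step 3: Attach original signs; sum ranks with positive sign and with negative sign.
W+ = 4 + 2.5 + 6.5 = 13
W- = 2.5 + 5 + 6.5 + 1 = 15
(Check: W+ + W- = 28 should equal n(n+1)/2 = 28.)
Step 4: Test statistic W = min(W+, W-) = 13.
Step 5: Ties in |d|, so use the tie-corrected normal approximation.
        E[W] = n(n+1)/4 = 7*8/4 = 14.
        Tie groups: |d|=4 (t=2), |d|=8 (t=2); sum(t^3 - t) = 12.
        Var[W] = n(n+1)(2n+1)/24 - sum(t^3-t)/48 = 840/24 - 12/48 = 34.75.
        z = (W - E[W]) / sqrt(Var[W]) = (13 - 14) / 5.8949 = -0.1696.
        Two-sided p = 2*Phi(z) = 0.865295.
Step 6: alpha = 0.05. fail to reject H0.

W+ = 13, W- = 15, W = min = 13, p = 0.865295, fail to reject H0.


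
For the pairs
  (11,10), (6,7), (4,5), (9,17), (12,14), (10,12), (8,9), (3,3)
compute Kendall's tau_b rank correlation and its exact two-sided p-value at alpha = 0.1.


Step 1: Enumerate the 28 unordered pairs (i,j) with i<j and classify each by sign(x_j-x_i) * sign(y_j-y_i).
  (1,2):dx=-5,dy=-3->C; (1,3):dx=-7,dy=-5->C; (1,4):dx=-2,dy=+7->D; (1,5):dx=+1,dy=+4->C
  (1,6):dx=-1,dy=+2->D; (1,7):dx=-3,dy=-1->C; (1,8):dx=-8,dy=-7->C; (2,3):dx=-2,dy=-2->C
  (2,4):dx=+3,dy=+10->C; (2,5):dx=+6,dy=+7->C; (2,6):dx=+4,dy=+5->C; (2,7):dx=+2,dy=+2->C
  (2,8):dx=-3,dy=-4->C; (3,4):dx=+5,dy=+12->C; (3,5):dx=+8,dy=+9->C; (3,6):dx=+6,dy=+7->C
  (3,7):dx=+4,dy=+4->C; (3,8):dx=-1,dy=-2->C; (4,5):dx=+3,dy=-3->D; (4,6):dx=+1,dy=-5->D
  (4,7):dx=-1,dy=-8->C; (4,8):dx=-6,dy=-14->C; (5,6):dx=-2,dy=-2->C; (5,7):dx=-4,dy=-5->C
  (5,8):dx=-9,dy=-11->C; (6,7):dx=-2,dy=-3->C; (6,8):dx=-7,dy=-9->C; (7,8):dx=-5,dy=-6->C
Step 2: C = 24, D = 4, total pairs = 28.
Step 3: tau = (C - D)/(n(n-1)/2) = (24 - 4)/28 = 0.714286.
Step 4: Exact two-sided p-value (enumerate n! = 40320 permutations of y under H0): p = 0.014137.
Step 5: alpha = 0.1. reject H0.

tau_b = 0.7143 (C=24, D=4), p = 0.014137, reject H0.


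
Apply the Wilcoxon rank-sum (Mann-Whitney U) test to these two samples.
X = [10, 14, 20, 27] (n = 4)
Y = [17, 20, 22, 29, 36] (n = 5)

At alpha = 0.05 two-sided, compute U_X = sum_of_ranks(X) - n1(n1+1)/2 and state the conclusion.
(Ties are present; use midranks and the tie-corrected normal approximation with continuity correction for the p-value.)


Step 1: Combine and sort all 9 observations; assign midranks.
sorted (value, group): (10,X), (14,X), (17,Y), (20,X), (20,Y), (22,Y), (27,X), (29,Y), (36,Y)
ranks: 10->1, 14->2, 17->3, 20->4.5, 20->4.5, 22->6, 27->7, 29->8, 36->9
Step 2: Rank sum for X: R1 = 1 + 2 + 4.5 + 7 = 14.5.
Step 3: U_X = R1 - n1(n1+1)/2 = 14.5 - 4*5/2 = 14.5 - 10 = 4.5.
       U_Y = n1*n2 - U_X = 20 - 4.5 = 15.5.
Step 4: Ties are present, so use the tie-corrected normal approximation (with continuity correction) for the p-value.
Step 5: p-value = 0.218742; compare to alpha = 0.05. fail to reject H0.

U_X = 4.5, p = 0.218742, fail to reject H0 at alpha = 0.05.


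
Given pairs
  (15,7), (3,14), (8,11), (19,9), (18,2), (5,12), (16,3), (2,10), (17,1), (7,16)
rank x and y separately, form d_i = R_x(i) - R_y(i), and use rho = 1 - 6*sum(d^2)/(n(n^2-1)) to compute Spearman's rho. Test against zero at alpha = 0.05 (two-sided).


Step 1: Rank x and y separately (midranks; no ties here).
rank(x): 15->6, 3->2, 8->5, 19->10, 18->9, 5->3, 16->7, 2->1, 17->8, 7->4
rank(y): 7->4, 14->9, 11->7, 9->5, 2->2, 12->8, 3->3, 10->6, 1->1, 16->10
Step 2: d_i = R_x(i) - R_y(i); compute d_i^2.
  (6-4)^2=4, (2-9)^2=49, (5-7)^2=4, (10-5)^2=25, (9-2)^2=49, (3-8)^2=25, (7-3)^2=16, (1-6)^2=25, (8-1)^2=49, (4-10)^2=36
sum(d^2) = 282.
Step 3: rho = 1 - 6*282 / (10*(10^2 - 1)) = 1 - 1692/990 = -0.709091.
Step 4: Under H0, t = rho * sqrt((n-2)/(1-rho^2)) = -2.8444 ~ t(8).
Step 5: Two-sided p-value from the t-distribution with 8 df = 0.021666.
Step 6: alpha = 0.05. reject H0.

rho = -0.7091, p = 0.021666, reject H0 at alpha = 0.05.


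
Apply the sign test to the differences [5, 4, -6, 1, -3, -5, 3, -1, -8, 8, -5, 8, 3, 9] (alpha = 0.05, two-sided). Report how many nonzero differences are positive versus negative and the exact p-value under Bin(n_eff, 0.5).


Step 1: Discard zero differences. Original n = 14; n_eff = number of nonzero differences = 14.
Nonzero differences (with sign): +5, +4, -6, +1, -3, -5, +3, -1, -8, +8, -5, +8, +3, +9
Step 2: Count signs: positive = 8, negative = 6.
Step 3: Under H0: P(positive) = 0.5, so the number of positives S ~ Bin(14, 0.5).
Step 4: Two-sided exact p-value = sum of Bin(14,0.5) probabilities at or below the observed probability = 0.790527.
Step 5: alpha = 0.05. fail to reject H0.

n_eff = 14, pos = 8, neg = 6, p = 0.790527, fail to reject H0.


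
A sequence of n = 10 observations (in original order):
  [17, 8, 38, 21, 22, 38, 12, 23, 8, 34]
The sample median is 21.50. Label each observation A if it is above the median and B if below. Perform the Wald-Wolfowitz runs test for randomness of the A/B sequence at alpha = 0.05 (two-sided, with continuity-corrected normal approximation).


Step 1: Compute median = 21.50; label A = above, B = below.
Labels in order: BBABAABABA  (n_A = 5, n_B = 5)
Step 2: Count runs R = 8.
Step 3: Under H0 (random ordering), E[R] = 2*n_A*n_B/(n_A+n_B) + 1 = 2*5*5/10 + 1 = 6.0000.
        Var[R] = 2*n_A*n_B*(2*n_A*n_B - n_A - n_B) / ((n_A+n_B)^2 * (n_A+n_B-1)) = 2000/900 = 2.2222.
        SD[R] = 1.4907.
Step 4: Continuity-corrected z = (R - 0.5 - E[R]) / SD[R] = (8 - 0.5 - 6.0000) / 1.4907 = 1.0062.
Step 5: Two-sided p-value via normal approximation = 2*(1 - Phi(|z|)) = 0.314305.
Step 6: alpha = 0.05. fail to reject H0.

R = 8, z = 1.0062, p = 0.314305, fail to reject H0.


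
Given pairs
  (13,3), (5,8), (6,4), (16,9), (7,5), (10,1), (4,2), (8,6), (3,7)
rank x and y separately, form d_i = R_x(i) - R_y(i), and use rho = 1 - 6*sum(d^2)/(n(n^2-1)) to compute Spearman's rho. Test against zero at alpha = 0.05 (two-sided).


Step 1: Rank x and y separately (midranks; no ties here).
rank(x): 13->8, 5->3, 6->4, 16->9, 7->5, 10->7, 4->2, 8->6, 3->1
rank(y): 3->3, 8->8, 4->4, 9->9, 5->5, 1->1, 2->2, 6->6, 7->7
Step 2: d_i = R_x(i) - R_y(i); compute d_i^2.
  (8-3)^2=25, (3-8)^2=25, (4-4)^2=0, (9-9)^2=0, (5-5)^2=0, (7-1)^2=36, (2-2)^2=0, (6-6)^2=0, (1-7)^2=36
sum(d^2) = 122.
Step 3: rho = 1 - 6*122 / (9*(9^2 - 1)) = 1 - 732/720 = -0.016667.
Step 4: Under H0, t = rho * sqrt((n-2)/(1-rho^2)) = -0.0441 ~ t(7).
Step 5: Two-sided p-value from the t-distribution with 7 df = 0.966055.
Step 6: alpha = 0.05. fail to reject H0.

rho = -0.0167, p = 0.966055, fail to reject H0 at alpha = 0.05.


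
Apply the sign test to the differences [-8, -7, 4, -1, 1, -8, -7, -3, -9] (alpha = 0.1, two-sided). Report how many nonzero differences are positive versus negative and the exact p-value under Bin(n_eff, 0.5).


Step 1: Discard zero differences. Original n = 9; n_eff = number of nonzero differences = 9.
Nonzero differences (with sign): -8, -7, +4, -1, +1, -8, -7, -3, -9
Step 2: Count signs: positive = 2, negative = 7.
Step 3: Under H0: P(positive) = 0.5, so the number of positives S ~ Bin(9, 0.5).
Step 4: Two-sided exact p-value = sum of Bin(9,0.5) probabilities at or below the observed probability = 0.179688.
Step 5: alpha = 0.1. fail to reject H0.

n_eff = 9, pos = 2, neg = 7, p = 0.179688, fail to reject H0.


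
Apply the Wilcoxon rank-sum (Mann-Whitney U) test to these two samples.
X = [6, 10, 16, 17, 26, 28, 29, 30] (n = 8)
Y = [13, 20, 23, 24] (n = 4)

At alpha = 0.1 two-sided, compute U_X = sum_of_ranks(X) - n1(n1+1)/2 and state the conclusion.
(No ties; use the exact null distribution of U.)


Step 1: Combine and sort all 12 observations; assign midranks.
sorted (value, group): (6,X), (10,X), (13,Y), (16,X), (17,X), (20,Y), (23,Y), (24,Y), (26,X), (28,X), (29,X), (30,X)
ranks: 6->1, 10->2, 13->3, 16->4, 17->5, 20->6, 23->7, 24->8, 26->9, 28->10, 29->11, 30->12
Step 2: Rank sum for X: R1 = 1 + 2 + 4 + 5 + 9 + 10 + 11 + 12 = 54.
Step 3: U_X = R1 - n1(n1+1)/2 = 54 - 8*9/2 = 54 - 36 = 18.
       U_Y = n1*n2 - U_X = 32 - 18 = 14.
Step 4: No ties, so the exact null distribution of U (based on enumerating the C(12,8) = 495 equally likely rank assignments) gives the two-sided p-value.
Step 5: p-value = 0.808081; compare to alpha = 0.1. fail to reject H0.

U_X = 18, p = 0.808081, fail to reject H0 at alpha = 0.1.


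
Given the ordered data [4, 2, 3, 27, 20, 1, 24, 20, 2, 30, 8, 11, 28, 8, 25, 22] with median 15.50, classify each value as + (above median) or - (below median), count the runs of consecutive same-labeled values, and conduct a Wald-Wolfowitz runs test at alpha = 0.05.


Step 1: Compute median = 15.50; label A = above, B = below.
Labels in order: BBBAABAABABBABAA  (n_A = 8, n_B = 8)
Step 2: Count runs R = 10.
Step 3: Under H0 (random ordering), E[R] = 2*n_A*n_B/(n_A+n_B) + 1 = 2*8*8/16 + 1 = 9.0000.
        Var[R] = 2*n_A*n_B*(2*n_A*n_B - n_A - n_B) / ((n_A+n_B)^2 * (n_A+n_B-1)) = 14336/3840 = 3.7333.
        SD[R] = 1.9322.
Step 4: Continuity-corrected z = (R - 0.5 - E[R]) / SD[R] = (10 - 0.5 - 9.0000) / 1.9322 = 0.2588.
Step 5: Two-sided p-value via normal approximation = 2*(1 - Phi(|z|)) = 0.795809.
Step 6: alpha = 0.05. fail to reject H0.

R = 10, z = 0.2588, p = 0.795809, fail to reject H0.


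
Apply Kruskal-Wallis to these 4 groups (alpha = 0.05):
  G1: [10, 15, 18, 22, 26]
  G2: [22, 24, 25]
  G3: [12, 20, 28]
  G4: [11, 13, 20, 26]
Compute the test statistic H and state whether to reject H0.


Step 1: Combine all N = 15 observations and assign midranks.
sorted (value, group, rank): (10,G1,1), (11,G4,2), (12,G3,3), (13,G4,4), (15,G1,5), (18,G1,6), (20,G3,7.5), (20,G4,7.5), (22,G1,9.5), (22,G2,9.5), (24,G2,11), (25,G2,12), (26,G1,13.5), (26,G4,13.5), (28,G3,15)
Step 2: Sum ranks within each group.
R_1 = 35 (n_1 = 5)
R_2 = 32.5 (n_2 = 3)
R_3 = 25.5 (n_3 = 3)
R_4 = 27 (n_4 = 4)
Step 3: H = 12/(N(N+1)) * sum(R_i^2/n_i) - 3(N+1)
     = 12/(15*16) * (35^2/5 + 32.5^2/3 + 25.5^2/3 + 27^2/4) - 3*16
     = 0.050000 * 996.083 - 48
     = 1.804167.
Step 4: Ties present; correction factor C = 1 - 18/(15^3 - 15) = 0.994643. Corrected H = 1.804167 / 0.994643 = 1.813884.
Step 5: Under H0, H ~ chi^2(3); p-value = 0.611918.
Step 6: alpha = 0.05. fail to reject H0.

H = 1.8139, df = 3, p = 0.611918, fail to reject H0.


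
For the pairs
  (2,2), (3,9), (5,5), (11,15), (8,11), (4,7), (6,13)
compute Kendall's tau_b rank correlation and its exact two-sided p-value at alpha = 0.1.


Step 1: Enumerate the 21 unordered pairs (i,j) with i<j and classify each by sign(x_j-x_i) * sign(y_j-y_i).
  (1,2):dx=+1,dy=+7->C; (1,3):dx=+3,dy=+3->C; (1,4):dx=+9,dy=+13->C; (1,5):dx=+6,dy=+9->C
  (1,6):dx=+2,dy=+5->C; (1,7):dx=+4,dy=+11->C; (2,3):dx=+2,dy=-4->D; (2,4):dx=+8,dy=+6->C
  (2,5):dx=+5,dy=+2->C; (2,6):dx=+1,dy=-2->D; (2,7):dx=+3,dy=+4->C; (3,4):dx=+6,dy=+10->C
  (3,5):dx=+3,dy=+6->C; (3,6):dx=-1,dy=+2->D; (3,7):dx=+1,dy=+8->C; (4,5):dx=-3,dy=-4->C
  (4,6):dx=-7,dy=-8->C; (4,7):dx=-5,dy=-2->C; (5,6):dx=-4,dy=-4->C; (5,7):dx=-2,dy=+2->D
  (6,7):dx=+2,dy=+6->C
Step 2: C = 17, D = 4, total pairs = 21.
Step 3: tau = (C - D)/(n(n-1)/2) = (17 - 4)/21 = 0.619048.
Step 4: Exact two-sided p-value (enumerate n! = 5040 permutations of y under H0): p = 0.069048.
Step 5: alpha = 0.1. reject H0.

tau_b = 0.6190 (C=17, D=4), p = 0.069048, reject H0.


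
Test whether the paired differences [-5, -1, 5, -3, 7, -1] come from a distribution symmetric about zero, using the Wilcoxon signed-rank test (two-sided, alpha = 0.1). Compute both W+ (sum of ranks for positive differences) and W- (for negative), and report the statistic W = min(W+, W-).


Step 1: Drop any zero differences (none here) and take |d_i|.
|d| = [5, 1, 5, 3, 7, 1]
Step 2: Midrank |d_i| (ties get averaged ranks).
ranks: |5|->4.5, |1|->1.5, |5|->4.5, |3|->3, |7|->6, |1|->1.5
Step 3: Attach original signs; sum ranks with positive sign and with negative sign.
W+ = 4.5 + 6 = 10.5
W- = 4.5 + 1.5 + 3 + 1.5 = 10.5
(Check: W+ + W- = 21 should equal n(n+1)/2 = 21.)
Step 4: Test statistic W = min(W+, W-) = 10.5.
Step 5: Ties in |d|, so use the tie-corrected normal approximation.
        E[W] = n(n+1)/4 = 6*7/4 = 10.5.
        Tie groups: |d|=1 (t=2), |d|=5 (t=2); sum(t^3 - t) = 12.
        Var[W] = n(n+1)(2n+1)/24 - sum(t^3-t)/48 = 546/24 - 12/48 = 22.5.
        z = (W - E[W]) / sqrt(Var[W]) = (10.5 - 10.5) / 4.7434 = 0.0000.
        Two-sided p = 2*Phi(z) = 1.000000.
Step 6: alpha = 0.1. fail to reject H0.

W+ = 10.5, W- = 10.5, W = min = 10.5, p = 1.000000, fail to reject H0.


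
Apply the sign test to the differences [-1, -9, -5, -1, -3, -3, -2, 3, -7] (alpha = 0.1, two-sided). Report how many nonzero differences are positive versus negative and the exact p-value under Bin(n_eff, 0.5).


Step 1: Discard zero differences. Original n = 9; n_eff = number of nonzero differences = 9.
Nonzero differences (with sign): -1, -9, -5, -1, -3, -3, -2, +3, -7
Step 2: Count signs: positive = 1, negative = 8.
Step 3: Under H0: P(positive) = 0.5, so the number of positives S ~ Bin(9, 0.5).
Step 4: Two-sided exact p-value = sum of Bin(9,0.5) probabilities at or below the observed probability = 0.039062.
Step 5: alpha = 0.1. reject H0.

n_eff = 9, pos = 1, neg = 8, p = 0.039062, reject H0.


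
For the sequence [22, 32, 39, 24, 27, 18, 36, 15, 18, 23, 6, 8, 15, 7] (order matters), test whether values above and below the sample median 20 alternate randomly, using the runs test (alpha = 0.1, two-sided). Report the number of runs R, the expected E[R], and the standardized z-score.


Step 1: Compute median = 20; label A = above, B = below.
Labels in order: AAAAABABBABBBB  (n_A = 7, n_B = 7)
Step 2: Count runs R = 6.
Step 3: Under H0 (random ordering), E[R] = 2*n_A*n_B/(n_A+n_B) + 1 = 2*7*7/14 + 1 = 8.0000.
        Var[R] = 2*n_A*n_B*(2*n_A*n_B - n_A - n_B) / ((n_A+n_B)^2 * (n_A+n_B-1)) = 8232/2548 = 3.2308.
        SD[R] = 1.7974.
Step 4: Continuity-corrected z = (R + 0.5 - E[R]) / SD[R] = (6 + 0.5 - 8.0000) / 1.7974 = -0.8345.
Step 5: Two-sided p-value via normal approximation = 2*(1 - Phi(|z|)) = 0.403986.
Step 6: alpha = 0.1. fail to reject H0.

R = 6, z = -0.8345, p = 0.403986, fail to reject H0.


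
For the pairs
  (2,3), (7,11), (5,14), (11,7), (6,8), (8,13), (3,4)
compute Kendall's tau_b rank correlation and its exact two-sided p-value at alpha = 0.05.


Step 1: Enumerate the 21 unordered pairs (i,j) with i<j and classify each by sign(x_j-x_i) * sign(y_j-y_i).
  (1,2):dx=+5,dy=+8->C; (1,3):dx=+3,dy=+11->C; (1,4):dx=+9,dy=+4->C; (1,5):dx=+4,dy=+5->C
  (1,6):dx=+6,dy=+10->C; (1,7):dx=+1,dy=+1->C; (2,3):dx=-2,dy=+3->D; (2,4):dx=+4,dy=-4->D
  (2,5):dx=-1,dy=-3->C; (2,6):dx=+1,dy=+2->C; (2,7):dx=-4,dy=-7->C; (3,4):dx=+6,dy=-7->D
  (3,5):dx=+1,dy=-6->D; (3,6):dx=+3,dy=-1->D; (3,7):dx=-2,dy=-10->C; (4,5):dx=-5,dy=+1->D
  (4,6):dx=-3,dy=+6->D; (4,7):dx=-8,dy=-3->C; (5,6):dx=+2,dy=+5->C; (5,7):dx=-3,dy=-4->C
  (6,7):dx=-5,dy=-9->C
Step 2: C = 14, D = 7, total pairs = 21.
Step 3: tau = (C - D)/(n(n-1)/2) = (14 - 7)/21 = 0.333333.
Step 4: Exact two-sided p-value (enumerate n! = 5040 permutations of y under H0): p = 0.381349.
Step 5: alpha = 0.05. fail to reject H0.

tau_b = 0.3333 (C=14, D=7), p = 0.381349, fail to reject H0.


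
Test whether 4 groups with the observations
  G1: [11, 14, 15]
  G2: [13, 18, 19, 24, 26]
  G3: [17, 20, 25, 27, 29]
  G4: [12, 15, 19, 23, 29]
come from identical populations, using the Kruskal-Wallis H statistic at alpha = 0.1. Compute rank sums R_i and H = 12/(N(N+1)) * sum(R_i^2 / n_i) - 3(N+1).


Step 1: Combine all N = 18 observations and assign midranks.
sorted (value, group, rank): (11,G1,1), (12,G4,2), (13,G2,3), (14,G1,4), (15,G1,5.5), (15,G4,5.5), (17,G3,7), (18,G2,8), (19,G2,9.5), (19,G4,9.5), (20,G3,11), (23,G4,12), (24,G2,13), (25,G3,14), (26,G2,15), (27,G3,16), (29,G3,17.5), (29,G4,17.5)
Step 2: Sum ranks within each group.
R_1 = 10.5 (n_1 = 3)
R_2 = 48.5 (n_2 = 5)
R_3 = 65.5 (n_3 = 5)
R_4 = 46.5 (n_4 = 5)
Step 3: H = 12/(N(N+1)) * sum(R_i^2/n_i) - 3(N+1)
     = 12/(18*19) * (10.5^2/3 + 48.5^2/5 + 65.5^2/5 + 46.5^2/5) - 3*19
     = 0.035088 * 1797.7 - 57
     = 6.077193.
Step 4: Ties present; correction factor C = 1 - 18/(18^3 - 18) = 0.996904. Corrected H = 6.077193 / 0.996904 = 6.096066.
Step 5: Under H0, H ~ chi^2(3); p-value = 0.107029.
Step 6: alpha = 0.1. fail to reject H0.

H = 6.0961, df = 3, p = 0.107029, fail to reject H0.


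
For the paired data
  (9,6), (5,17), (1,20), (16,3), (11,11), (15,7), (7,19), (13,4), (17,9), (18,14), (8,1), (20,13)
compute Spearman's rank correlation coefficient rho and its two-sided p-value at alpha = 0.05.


Step 1: Rank x and y separately (midranks; no ties here).
rank(x): 9->5, 5->2, 1->1, 16->9, 11->6, 15->8, 7->3, 13->7, 17->10, 18->11, 8->4, 20->12
rank(y): 6->4, 17->10, 20->12, 3->2, 11->7, 7->5, 19->11, 4->3, 9->6, 14->9, 1->1, 13->8
Step 2: d_i = R_x(i) - R_y(i); compute d_i^2.
  (5-4)^2=1, (2-10)^2=64, (1-12)^2=121, (9-2)^2=49, (6-7)^2=1, (8-5)^2=9, (3-11)^2=64, (7-3)^2=16, (10-6)^2=16, (11-9)^2=4, (4-1)^2=9, (12-8)^2=16
sum(d^2) = 370.
Step 3: rho = 1 - 6*370 / (12*(12^2 - 1)) = 1 - 2220/1716 = -0.293706.
Step 4: Under H0, t = rho * sqrt((n-2)/(1-rho^2)) = -0.9716 ~ t(10).
Step 5: Two-sided p-value from the t-distribution with 10 df = 0.354148.
Step 6: alpha = 0.05. fail to reject H0.

rho = -0.2937, p = 0.354148, fail to reject H0 at alpha = 0.05.


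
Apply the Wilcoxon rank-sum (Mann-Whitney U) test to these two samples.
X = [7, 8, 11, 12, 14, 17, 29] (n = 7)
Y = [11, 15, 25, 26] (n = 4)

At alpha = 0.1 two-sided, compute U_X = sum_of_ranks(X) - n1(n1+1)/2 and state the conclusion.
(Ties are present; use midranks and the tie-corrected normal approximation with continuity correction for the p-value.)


Step 1: Combine and sort all 11 observations; assign midranks.
sorted (value, group): (7,X), (8,X), (11,X), (11,Y), (12,X), (14,X), (15,Y), (17,X), (25,Y), (26,Y), (29,X)
ranks: 7->1, 8->2, 11->3.5, 11->3.5, 12->5, 14->6, 15->7, 17->8, 25->9, 26->10, 29->11
Step 2: Rank sum for X: R1 = 1 + 2 + 3.5 + 5 + 6 + 8 + 11 = 36.5.
Step 3: U_X = R1 - n1(n1+1)/2 = 36.5 - 7*8/2 = 36.5 - 28 = 8.5.
       U_Y = n1*n2 - U_X = 28 - 8.5 = 19.5.
Step 4: Ties are present, so use the tie-corrected normal approximation (with continuity correction) for the p-value.
Step 5: p-value = 0.343605; compare to alpha = 0.1. fail to reject H0.

U_X = 8.5, p = 0.343605, fail to reject H0 at alpha = 0.1.


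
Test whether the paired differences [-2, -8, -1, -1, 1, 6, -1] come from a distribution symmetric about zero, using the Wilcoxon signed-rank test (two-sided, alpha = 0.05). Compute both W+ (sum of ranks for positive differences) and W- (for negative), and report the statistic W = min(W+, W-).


Step 1: Drop any zero differences (none here) and take |d_i|.
|d| = [2, 8, 1, 1, 1, 6, 1]
Step 2: Midrank |d_i| (ties get averaged ranks).
ranks: |2|->5, |8|->7, |1|->2.5, |1|->2.5, |1|->2.5, |6|->6, |1|->2.5
Step 3: Attach original signs; sum ranks with positive sign and with negative sign.
W+ = 2.5 + 6 = 8.5
W- = 5 + 7 + 2.5 + 2.5 + 2.5 = 19.5
(Check: W+ + W- = 28 should equal n(n+1)/2 = 28.)
Step 4: Test statistic W = min(W+, W-) = 8.5.
Step 5: Ties in |d|, so use the tie-corrected normal approximation.
        E[W] = n(n+1)/4 = 7*8/4 = 14.
        Tie groups: |d|=1 (t=4); sum(t^3 - t) = 60.
        Var[W] = n(n+1)(2n+1)/24 - sum(t^3-t)/48 = 840/24 - 60/48 = 33.75.
        z = (W - E[W]) / sqrt(Var[W]) = (8.5 - 14) / 5.8095 = -0.9467.
        Two-sided p = 2*Phi(z) = 0.343777.
Step 6: alpha = 0.05. fail to reject H0.

W+ = 8.5, W- = 19.5, W = min = 8.5, p = 0.343777, fail to reject H0.


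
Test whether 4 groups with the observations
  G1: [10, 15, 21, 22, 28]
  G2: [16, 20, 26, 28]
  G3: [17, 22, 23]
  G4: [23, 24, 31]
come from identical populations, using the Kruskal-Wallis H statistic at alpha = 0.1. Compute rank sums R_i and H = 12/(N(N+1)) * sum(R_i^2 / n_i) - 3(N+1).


Step 1: Combine all N = 15 observations and assign midranks.
sorted (value, group, rank): (10,G1,1), (15,G1,2), (16,G2,3), (17,G3,4), (20,G2,5), (21,G1,6), (22,G1,7.5), (22,G3,7.5), (23,G3,9.5), (23,G4,9.5), (24,G4,11), (26,G2,12), (28,G1,13.5), (28,G2,13.5), (31,G4,15)
Step 2: Sum ranks within each group.
R_1 = 30 (n_1 = 5)
R_2 = 33.5 (n_2 = 4)
R_3 = 21 (n_3 = 3)
R_4 = 35.5 (n_4 = 3)
Step 3: H = 12/(N(N+1)) * sum(R_i^2/n_i) - 3(N+1)
     = 12/(15*16) * (30^2/5 + 33.5^2/4 + 21^2/3 + 35.5^2/3) - 3*16
     = 0.050000 * 1027.65 - 48
     = 3.382292.
Step 4: Ties present; correction factor C = 1 - 18/(15^3 - 15) = 0.994643. Corrected H = 3.382292 / 0.994643 = 3.400509.
Step 5: Under H0, H ~ chi^2(3); p-value = 0.333897.
Step 6: alpha = 0.1. fail to reject H0.

H = 3.4005, df = 3, p = 0.333897, fail to reject H0.


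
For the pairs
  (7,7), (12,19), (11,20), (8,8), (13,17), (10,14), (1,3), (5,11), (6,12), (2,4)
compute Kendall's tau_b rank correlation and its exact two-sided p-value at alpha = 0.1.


Step 1: Enumerate the 45 unordered pairs (i,j) with i<j and classify each by sign(x_j-x_i) * sign(y_j-y_i).
  (1,2):dx=+5,dy=+12->C; (1,3):dx=+4,dy=+13->C; (1,4):dx=+1,dy=+1->C; (1,5):dx=+6,dy=+10->C
  (1,6):dx=+3,dy=+7->C; (1,7):dx=-6,dy=-4->C; (1,8):dx=-2,dy=+4->D; (1,9):dx=-1,dy=+5->D
  (1,10):dx=-5,dy=-3->C; (2,3):dx=-1,dy=+1->D; (2,4):dx=-4,dy=-11->C; (2,5):dx=+1,dy=-2->D
  (2,6):dx=-2,dy=-5->C; (2,7):dx=-11,dy=-16->C; (2,8):dx=-7,dy=-8->C; (2,9):dx=-6,dy=-7->C
  (2,10):dx=-10,dy=-15->C; (3,4):dx=-3,dy=-12->C; (3,5):dx=+2,dy=-3->D; (3,6):dx=-1,dy=-6->C
  (3,7):dx=-10,dy=-17->C; (3,8):dx=-6,dy=-9->C; (3,9):dx=-5,dy=-8->C; (3,10):dx=-9,dy=-16->C
  (4,5):dx=+5,dy=+9->C; (4,6):dx=+2,dy=+6->C; (4,7):dx=-7,dy=-5->C; (4,8):dx=-3,dy=+3->D
  (4,9):dx=-2,dy=+4->D; (4,10):dx=-6,dy=-4->C; (5,6):dx=-3,dy=-3->C; (5,7):dx=-12,dy=-14->C
  (5,8):dx=-8,dy=-6->C; (5,9):dx=-7,dy=-5->C; (5,10):dx=-11,dy=-13->C; (6,7):dx=-9,dy=-11->C
  (6,8):dx=-5,dy=-3->C; (6,9):dx=-4,dy=-2->C; (6,10):dx=-8,dy=-10->C; (7,8):dx=+4,dy=+8->C
  (7,9):dx=+5,dy=+9->C; (7,10):dx=+1,dy=+1->C; (8,9):dx=+1,dy=+1->C; (8,10):dx=-3,dy=-7->C
  (9,10):dx=-4,dy=-8->C
Step 2: C = 38, D = 7, total pairs = 45.
Step 3: tau = (C - D)/(n(n-1)/2) = (38 - 7)/45 = 0.688889.
Step 4: Exact two-sided p-value (enumerate n! = 3628800 permutations of y under H0): p = 0.004687.
Step 5: alpha = 0.1. reject H0.

tau_b = 0.6889 (C=38, D=7), p = 0.004687, reject H0.


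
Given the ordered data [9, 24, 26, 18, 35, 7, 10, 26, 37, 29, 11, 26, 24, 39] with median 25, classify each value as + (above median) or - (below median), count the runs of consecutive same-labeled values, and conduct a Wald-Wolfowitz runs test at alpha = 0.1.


Step 1: Compute median = 25; label A = above, B = below.
Labels in order: BBABABBAAABABA  (n_A = 7, n_B = 7)
Step 2: Count runs R = 10.
Step 3: Under H0 (random ordering), E[R] = 2*n_A*n_B/(n_A+n_B) + 1 = 2*7*7/14 + 1 = 8.0000.
        Var[R] = 2*n_A*n_B*(2*n_A*n_B - n_A - n_B) / ((n_A+n_B)^2 * (n_A+n_B-1)) = 8232/2548 = 3.2308.
        SD[R] = 1.7974.
Step 4: Continuity-corrected z = (R - 0.5 - E[R]) / SD[R] = (10 - 0.5 - 8.0000) / 1.7974 = 0.8345.
Step 5: Two-sided p-value via normal approximation = 2*(1 - Phi(|z|)) = 0.403986.
Step 6: alpha = 0.1. fail to reject H0.

R = 10, z = 0.8345, p = 0.403986, fail to reject H0.


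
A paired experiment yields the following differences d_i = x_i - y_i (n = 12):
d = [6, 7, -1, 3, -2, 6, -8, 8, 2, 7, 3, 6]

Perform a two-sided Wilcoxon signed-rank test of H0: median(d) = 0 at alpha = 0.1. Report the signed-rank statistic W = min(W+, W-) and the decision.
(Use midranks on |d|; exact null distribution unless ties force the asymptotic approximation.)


Step 1: Drop any zero differences (none here) and take |d_i|.
|d| = [6, 7, 1, 3, 2, 6, 8, 8, 2, 7, 3, 6]
Step 2: Midrank |d_i| (ties get averaged ranks).
ranks: |6|->7, |7|->9.5, |1|->1, |3|->4.5, |2|->2.5, |6|->7, |8|->11.5, |8|->11.5, |2|->2.5, |7|->9.5, |3|->4.5, |6|->7
Step 3: Attach original signs; sum ranks with positive sign and with negative sign.
W+ = 7 + 9.5 + 4.5 + 7 + 11.5 + 2.5 + 9.5 + 4.5 + 7 = 63
W- = 1 + 2.5 + 11.5 = 15
(Check: W+ + W- = 78 should equal n(n+1)/2 = 78.)
Step 4: Test statistic W = min(W+, W-) = 15.
Step 5: Ties in |d|, so use the tie-corrected normal approximation.
        E[W] = n(n+1)/4 = 12*13/4 = 39.
        Tie groups: |d|=2 (t=2), |d|=3 (t=2), |d|=6 (t=3), |d|=7 (t=2), |d|=8 (t=2); sum(t^3 - t) = 48.
        Var[W] = n(n+1)(2n+1)/24 - sum(t^3-t)/48 = 3900/24 - 48/48 = 161.5.
        z = (W - E[W]) / sqrt(Var[W]) = (15 - 39) / 12.7083 = -1.8885.
        Two-sided p = 2*Phi(z) = 0.058954.
Step 6: alpha = 0.1. reject H0.

W+ = 63, W- = 15, W = min = 15, p = 0.058954, reject H0.


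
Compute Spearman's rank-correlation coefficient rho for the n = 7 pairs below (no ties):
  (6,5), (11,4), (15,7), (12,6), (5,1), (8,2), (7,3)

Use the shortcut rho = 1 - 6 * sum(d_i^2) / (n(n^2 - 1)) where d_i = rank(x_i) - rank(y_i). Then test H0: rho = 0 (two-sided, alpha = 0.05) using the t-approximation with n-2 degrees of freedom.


Step 1: Rank x and y separately (midranks; no ties here).
rank(x): 6->2, 11->5, 15->7, 12->6, 5->1, 8->4, 7->3
rank(y): 5->5, 4->4, 7->7, 6->6, 1->1, 2->2, 3->3
Step 2: d_i = R_x(i) - R_y(i); compute d_i^2.
  (2-5)^2=9, (5-4)^2=1, (7-7)^2=0, (6-6)^2=0, (1-1)^2=0, (4-2)^2=4, (3-3)^2=0
sum(d^2) = 14.
Step 3: rho = 1 - 6*14 / (7*(7^2 - 1)) = 1 - 84/336 = 0.750000.
Step 4: Under H0, t = rho * sqrt((n-2)/(1-rho^2)) = 2.5355 ~ t(5).
Step 5: Two-sided p-value from the t-distribution with 5 df = 0.052181.
Step 6: alpha = 0.05. fail to reject H0.

rho = 0.7500, p = 0.052181, fail to reject H0 at alpha = 0.05.


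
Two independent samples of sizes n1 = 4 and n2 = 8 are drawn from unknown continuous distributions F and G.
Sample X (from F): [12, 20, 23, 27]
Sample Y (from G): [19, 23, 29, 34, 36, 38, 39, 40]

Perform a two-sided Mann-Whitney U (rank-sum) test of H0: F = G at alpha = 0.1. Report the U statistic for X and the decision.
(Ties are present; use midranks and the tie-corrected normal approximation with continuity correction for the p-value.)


Step 1: Combine and sort all 12 observations; assign midranks.
sorted (value, group): (12,X), (19,Y), (20,X), (23,X), (23,Y), (27,X), (29,Y), (34,Y), (36,Y), (38,Y), (39,Y), (40,Y)
ranks: 12->1, 19->2, 20->3, 23->4.5, 23->4.5, 27->6, 29->7, 34->8, 36->9, 38->10, 39->11, 40->12
Step 2: Rank sum for X: R1 = 1 + 3 + 4.5 + 6 = 14.5.
Step 3: U_X = R1 - n1(n1+1)/2 = 14.5 - 4*5/2 = 14.5 - 10 = 4.5.
       U_Y = n1*n2 - U_X = 32 - 4.5 = 27.5.
Step 4: Ties are present, so use the tie-corrected normal approximation (with continuity correction) for the p-value.
Step 5: p-value = 0.061271; compare to alpha = 0.1. reject H0.

U_X = 4.5, p = 0.061271, reject H0 at alpha = 0.1.


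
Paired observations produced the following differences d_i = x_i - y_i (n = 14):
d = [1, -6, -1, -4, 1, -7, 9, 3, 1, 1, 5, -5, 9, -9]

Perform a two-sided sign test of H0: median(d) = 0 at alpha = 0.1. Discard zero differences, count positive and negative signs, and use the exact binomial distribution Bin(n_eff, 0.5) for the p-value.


Step 1: Discard zero differences. Original n = 14; n_eff = number of nonzero differences = 14.
Nonzero differences (with sign): +1, -6, -1, -4, +1, -7, +9, +3, +1, +1, +5, -5, +9, -9
Step 2: Count signs: positive = 8, negative = 6.
Step 3: Under H0: P(positive) = 0.5, so the number of positives S ~ Bin(14, 0.5).
Step 4: Two-sided exact p-value = sum of Bin(14,0.5) probabilities at or below the observed probability = 0.790527.
Step 5: alpha = 0.1. fail to reject H0.

n_eff = 14, pos = 8, neg = 6, p = 0.790527, fail to reject H0.


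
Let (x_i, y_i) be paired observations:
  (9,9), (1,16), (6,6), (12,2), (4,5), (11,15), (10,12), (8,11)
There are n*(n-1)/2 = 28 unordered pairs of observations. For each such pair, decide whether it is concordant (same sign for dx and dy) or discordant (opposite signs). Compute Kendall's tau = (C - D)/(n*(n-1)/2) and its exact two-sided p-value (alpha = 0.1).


Step 1: Enumerate the 28 unordered pairs (i,j) with i<j and classify each by sign(x_j-x_i) * sign(y_j-y_i).
  (1,2):dx=-8,dy=+7->D; (1,3):dx=-3,dy=-3->C; (1,4):dx=+3,dy=-7->D; (1,5):dx=-5,dy=-4->C
  (1,6):dx=+2,dy=+6->C; (1,7):dx=+1,dy=+3->C; (1,8):dx=-1,dy=+2->D; (2,3):dx=+5,dy=-10->D
  (2,4):dx=+11,dy=-14->D; (2,5):dx=+3,dy=-11->D; (2,6):dx=+10,dy=-1->D; (2,7):dx=+9,dy=-4->D
  (2,8):dx=+7,dy=-5->D; (3,4):dx=+6,dy=-4->D; (3,5):dx=-2,dy=-1->C; (3,6):dx=+5,dy=+9->C
  (3,7):dx=+4,dy=+6->C; (3,8):dx=+2,dy=+5->C; (4,5):dx=-8,dy=+3->D; (4,6):dx=-1,dy=+13->D
  (4,7):dx=-2,dy=+10->D; (4,8):dx=-4,dy=+9->D; (5,6):dx=+7,dy=+10->C; (5,7):dx=+6,dy=+7->C
  (5,8):dx=+4,dy=+6->C; (6,7):dx=-1,dy=-3->C; (6,8):dx=-3,dy=-4->C; (7,8):dx=-2,dy=-1->C
Step 2: C = 14, D = 14, total pairs = 28.
Step 3: tau = (C - D)/(n(n-1)/2) = (14 - 14)/28 = 0.000000.
Step 4: Exact two-sided p-value (enumerate n! = 40320 permutations of y under H0): p = 1.000000.
Step 5: alpha = 0.1. fail to reject H0.

tau_b = 0.0000 (C=14, D=14), p = 1.000000, fail to reject H0.


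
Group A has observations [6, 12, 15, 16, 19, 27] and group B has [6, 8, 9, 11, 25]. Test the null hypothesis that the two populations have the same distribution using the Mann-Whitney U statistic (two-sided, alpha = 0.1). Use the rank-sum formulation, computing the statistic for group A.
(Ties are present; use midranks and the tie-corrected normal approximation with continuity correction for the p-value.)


Step 1: Combine and sort all 11 observations; assign midranks.
sorted (value, group): (6,X), (6,Y), (8,Y), (9,Y), (11,Y), (12,X), (15,X), (16,X), (19,X), (25,Y), (27,X)
ranks: 6->1.5, 6->1.5, 8->3, 9->4, 11->5, 12->6, 15->7, 16->8, 19->9, 25->10, 27->11
Step 2: Rank sum for X: R1 = 1.5 + 6 + 7 + 8 + 9 + 11 = 42.5.
Step 3: U_X = R1 - n1(n1+1)/2 = 42.5 - 6*7/2 = 42.5 - 21 = 21.5.
       U_Y = n1*n2 - U_X = 30 - 21.5 = 8.5.
Step 4: Ties are present, so use the tie-corrected normal approximation (with continuity correction) for the p-value.
Step 5: p-value = 0.272229; compare to alpha = 0.1. fail to reject H0.

U_X = 21.5, p = 0.272229, fail to reject H0 at alpha = 0.1.


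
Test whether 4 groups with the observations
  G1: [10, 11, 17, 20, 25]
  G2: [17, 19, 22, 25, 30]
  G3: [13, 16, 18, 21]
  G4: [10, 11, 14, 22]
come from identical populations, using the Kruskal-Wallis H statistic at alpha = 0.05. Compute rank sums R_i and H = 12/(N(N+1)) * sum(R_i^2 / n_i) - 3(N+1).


Step 1: Combine all N = 18 observations and assign midranks.
sorted (value, group, rank): (10,G1,1.5), (10,G4,1.5), (11,G1,3.5), (11,G4,3.5), (13,G3,5), (14,G4,6), (16,G3,7), (17,G1,8.5), (17,G2,8.5), (18,G3,10), (19,G2,11), (20,G1,12), (21,G3,13), (22,G2,14.5), (22,G4,14.5), (25,G1,16.5), (25,G2,16.5), (30,G2,18)
Step 2: Sum ranks within each group.
R_1 = 42 (n_1 = 5)
R_2 = 68.5 (n_2 = 5)
R_3 = 35 (n_3 = 4)
R_4 = 25.5 (n_4 = 4)
Step 3: H = 12/(N(N+1)) * sum(R_i^2/n_i) - 3(N+1)
     = 12/(18*19) * (42^2/5 + 68.5^2/5 + 35^2/4 + 25.5^2/4) - 3*19
     = 0.035088 * 1760.06 - 57
     = 4.756579.
Step 4: Ties present; correction factor C = 1 - 30/(18^3 - 18) = 0.994840. Corrected H = 4.756579 / 0.994840 = 4.781250.
Step 5: Under H0, H ~ chi^2(3); p-value = 0.188534.
Step 6: alpha = 0.05. fail to reject H0.

H = 4.7812, df = 3, p = 0.188534, fail to reject H0.


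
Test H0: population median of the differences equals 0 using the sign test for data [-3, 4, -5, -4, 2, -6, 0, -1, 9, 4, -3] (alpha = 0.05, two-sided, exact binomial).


Step 1: Discard zero differences. Original n = 11; n_eff = number of nonzero differences = 10.
Nonzero differences (with sign): -3, +4, -5, -4, +2, -6, -1, +9, +4, -3
Step 2: Count signs: positive = 4, negative = 6.
Step 3: Under H0: P(positive) = 0.5, so the number of positives S ~ Bin(10, 0.5).
Step 4: Two-sided exact p-value = sum of Bin(10,0.5) probabilities at or below the observed probability = 0.753906.
Step 5: alpha = 0.05. fail to reject H0.

n_eff = 10, pos = 4, neg = 6, p = 0.753906, fail to reject H0.
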